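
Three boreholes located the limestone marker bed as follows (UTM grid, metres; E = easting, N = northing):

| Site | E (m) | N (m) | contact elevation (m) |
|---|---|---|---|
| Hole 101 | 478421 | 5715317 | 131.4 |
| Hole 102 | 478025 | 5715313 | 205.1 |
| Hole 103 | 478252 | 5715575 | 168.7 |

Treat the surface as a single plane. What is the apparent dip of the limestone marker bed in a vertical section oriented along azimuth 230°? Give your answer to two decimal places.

Let the plane be z = a·E + b·N + c.
Hole 102−Hole 101: −396a − 4b = 73.7;  Hole 103−Hole 101: −169a + 258b = 37.3.
Solving gives a = −0.18634, b = 0.02251.
Unit vector along 230° is (sin 230°, cos 230°) = (-0.7660, -0.6428).
Slope in that direction = a·(-0.7660) + b·(-0.6428) = 0.12827.
Apparent dip = arctan|0.12827| = 7.31° (true dip is 10.6°, so apparent ≤ true as expected).

7.31°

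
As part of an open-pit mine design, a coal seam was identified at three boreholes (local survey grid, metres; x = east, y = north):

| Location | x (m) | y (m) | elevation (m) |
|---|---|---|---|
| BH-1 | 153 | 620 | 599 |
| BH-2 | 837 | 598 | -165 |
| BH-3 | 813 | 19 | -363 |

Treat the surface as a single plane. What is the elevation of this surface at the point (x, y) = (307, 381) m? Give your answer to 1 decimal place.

Two edge vectors: BH-1→BH-2 = (684, -22, -764), BH-1→BH-3 = (660, -601, -962).
Normal n = (BH-1→BH-2) × (BH-1→BH-3) = (-438000, 153768, -396564).
So ∂z/∂x = −n_x/n_z = −1.10449 and ∂z/∂y = −n_y/n_z = 0.38775.
Intercept c from BH-1: 599 + 168.99 − 240.41 = 527.58.
At (307, 381): z = −339.1 + 147.7 + 527.58 = 336.2 m.

336.2 m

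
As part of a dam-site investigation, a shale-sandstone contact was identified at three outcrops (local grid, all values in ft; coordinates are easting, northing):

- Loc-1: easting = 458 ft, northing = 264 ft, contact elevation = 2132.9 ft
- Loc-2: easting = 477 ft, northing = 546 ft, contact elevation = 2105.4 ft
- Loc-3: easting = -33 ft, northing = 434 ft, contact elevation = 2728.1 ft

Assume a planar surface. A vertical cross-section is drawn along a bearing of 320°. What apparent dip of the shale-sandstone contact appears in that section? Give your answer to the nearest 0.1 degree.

Let the plane be z = a·easting + b·northing + c.
Loc-2−Loc-1: 19a + 282b = −27.5;  Loc-3−Loc-1: −491a + 170b = 595.2.
Solving gives a = −1.21758, b = −0.01548.
Unit vector along 320° is (sin 320°, cos 320°) = (-0.6428, 0.7660).
Slope in that direction = a·(-0.6428) + b·(0.7660) = 0.77079.
Apparent dip = arctan|0.77079| = 37.6° (true dip is 50.6°, so apparent ≤ true as expected).

37.6°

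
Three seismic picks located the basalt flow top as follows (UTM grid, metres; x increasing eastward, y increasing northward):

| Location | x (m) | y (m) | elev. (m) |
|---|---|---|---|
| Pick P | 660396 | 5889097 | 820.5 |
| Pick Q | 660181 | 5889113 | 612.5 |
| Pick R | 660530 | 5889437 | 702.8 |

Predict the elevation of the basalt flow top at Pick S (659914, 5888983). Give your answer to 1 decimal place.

Let the plane be z = a·x + b·y + c.
Pick Q−Pick P: −215a + 16b = −208;  Pick R−Pick P: 134a + 340b = −117.7.
Solving gives a = 0.914847695, b = −0.706734092.
Then c = 820.5 − a·660396 − b·5889097 = 3558684.36.
At (659914, 5888983): z = 603720.8 − 4161945.1 + 3558684.36 = 460.1 m.

460.1 m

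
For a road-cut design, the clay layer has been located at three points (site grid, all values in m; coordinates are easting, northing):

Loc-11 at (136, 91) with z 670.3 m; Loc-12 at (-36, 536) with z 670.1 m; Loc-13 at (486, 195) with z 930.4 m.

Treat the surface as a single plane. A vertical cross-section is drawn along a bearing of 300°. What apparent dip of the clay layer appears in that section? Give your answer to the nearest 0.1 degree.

Two edge vectors: Loc-11→Loc-12 = (-172, 445, -0.2), Loc-11→Loc-13 = (350, 104, 260.1).
Normal n = (Loc-11→Loc-12) × (Loc-11→Loc-13) = (115765.3, 44667.2, -173638).
So ∂z/∂easting = −n_x/n_z = 0.66670 and ∂z/∂northing = −n_y/n_z = 0.25724.
Unit vector along 300° is (sin 300°, cos 300°) = (-0.8660, 0.5000).
Slope in that direction = a·(-0.8660) + b·(0.5000) = −0.44876.
Apparent dip = arctan|0.44876| = 24.2° (true dip is 35.6°, so apparent ≤ true as expected).

24.2°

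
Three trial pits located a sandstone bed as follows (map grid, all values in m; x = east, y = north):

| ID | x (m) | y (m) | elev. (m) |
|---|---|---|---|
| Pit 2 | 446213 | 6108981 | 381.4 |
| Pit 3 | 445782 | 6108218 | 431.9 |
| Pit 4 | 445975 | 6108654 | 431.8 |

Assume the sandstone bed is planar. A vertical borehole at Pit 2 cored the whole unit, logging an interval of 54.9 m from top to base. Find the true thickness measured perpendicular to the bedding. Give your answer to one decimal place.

Two edge vectors: Pit 2→Pit 3 = (-431, -763, 50.5), Pit 2→Pit 4 = (-238, -327, 50.4).
Normal n = (Pit 2→Pit 3) × (Pit 2→Pit 4) = (-21941.7, 9703.4, -40657).
So ∂z/∂x = −n_x/n_z = −0.53968 and ∂z/∂y = −n_y/n_z = 0.23866.
|∇z| = √(a²+b²) = 0.59010, so dip δ = arctan(0.59010) = 30.54°.
True thickness = vertical thickness × cos δ = 54.9 × cos 30.54° = 47.3 m.

47.3 m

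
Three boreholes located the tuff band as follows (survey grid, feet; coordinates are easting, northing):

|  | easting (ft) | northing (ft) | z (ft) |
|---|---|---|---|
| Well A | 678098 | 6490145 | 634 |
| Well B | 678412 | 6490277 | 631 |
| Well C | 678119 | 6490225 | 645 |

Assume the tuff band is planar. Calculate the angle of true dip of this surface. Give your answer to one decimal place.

Let the plane be z = a·easting + b·northing + c.
Well B−Well A: 314a + 132b = −3;  Well C−Well A: 21a + 80b = 11.
Solving gives a = −0.07571, b = 0.15737.
Gradient magnitude |∇z| = √(a² + b²) = √(0.00573 + 0.02477) = 0.17464.
True dip = arctan(0.17464) = 9.9°, dipping toward SSE (azimuth ≈ 154°).

9.9°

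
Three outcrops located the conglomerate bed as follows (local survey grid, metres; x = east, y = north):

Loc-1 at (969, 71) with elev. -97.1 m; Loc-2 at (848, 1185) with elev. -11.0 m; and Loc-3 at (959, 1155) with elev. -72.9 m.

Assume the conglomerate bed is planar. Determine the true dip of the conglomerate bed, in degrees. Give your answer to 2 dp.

28.95°

Let the plane be z = a·x + b·y + c.
Loc-2−Loc-1: −121a + 1114b = 86.1;  Loc-3−Loc-1: −10a + 1084b = 24.2.
Solving gives a = −0.55300, b = 0.01722.
Gradient magnitude |∇z| = √(a² + b²) = √(0.30581 + 0.00030) = 0.55327.
True dip = arctan(0.55327) = 28.95°, dipping toward E (azimuth ≈ 092°).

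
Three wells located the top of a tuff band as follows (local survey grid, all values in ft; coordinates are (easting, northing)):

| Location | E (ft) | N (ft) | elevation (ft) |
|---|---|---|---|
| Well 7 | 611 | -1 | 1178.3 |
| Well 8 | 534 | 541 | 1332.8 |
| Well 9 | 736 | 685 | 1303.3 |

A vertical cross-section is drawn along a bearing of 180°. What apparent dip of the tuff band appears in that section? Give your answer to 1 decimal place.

13.5°

Let the plane be z = a·E + b·N + c.
Well 8−Well 7: −77a + 542b = 154.5;  Well 9−Well 7: 125a + 686b = 125.
Solving gives a = −0.31713, b = 0.24000.
Unit vector along 180° is (sin 180°, cos 180°) = (0.0000, -1.0000).
Slope in that direction = a·(0.0000) + b·(-1.0000) = −0.24000.
Apparent dip = arctan|0.24000| = 13.5° (true dip is 21.7°, so apparent ≤ true as expected).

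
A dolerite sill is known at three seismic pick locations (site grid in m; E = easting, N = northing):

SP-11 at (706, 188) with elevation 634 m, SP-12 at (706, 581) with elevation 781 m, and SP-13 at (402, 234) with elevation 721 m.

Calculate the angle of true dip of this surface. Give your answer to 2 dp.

23.70°

Let the plane be z = a·E + b·N + c.
SP-12−SP-11: 0a + 393b = 147;  SP-13−SP-11: −304a + 46b = 87.
Solving gives a = −0.22959, b = 0.37405.
Gradient magnitude |∇z| = √(a² + b²) = √(0.05271 + 0.13991) = 0.43888.
True dip = arctan(0.43888) = 23.70°, dipping toward SSE (azimuth ≈ 148°).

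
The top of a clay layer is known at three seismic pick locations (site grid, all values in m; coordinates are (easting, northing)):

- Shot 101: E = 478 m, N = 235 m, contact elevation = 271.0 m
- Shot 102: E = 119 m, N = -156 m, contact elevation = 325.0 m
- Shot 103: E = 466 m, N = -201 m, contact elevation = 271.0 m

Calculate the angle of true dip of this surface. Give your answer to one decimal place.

8.8°

Two edge vectors: Shot 101→Shot 102 = (-359, -391, 54), Shot 101→Shot 103 = (-12, -436, 0).
Normal n = (Shot 101→Shot 102) × (Shot 101→Shot 103) = (23544, -648, 151832).
So ∂z/∂E = −n_x/n_z = −0.15507 and ∂z/∂N = −n_y/n_z = 0.00427.
Gradient magnitude |∇z| = √(a² + b²) = √(0.02405 + 0.00002) = 0.15512.
True dip = arctan(0.15512) = 8.8°, dipping toward E (azimuth ≈ 092°).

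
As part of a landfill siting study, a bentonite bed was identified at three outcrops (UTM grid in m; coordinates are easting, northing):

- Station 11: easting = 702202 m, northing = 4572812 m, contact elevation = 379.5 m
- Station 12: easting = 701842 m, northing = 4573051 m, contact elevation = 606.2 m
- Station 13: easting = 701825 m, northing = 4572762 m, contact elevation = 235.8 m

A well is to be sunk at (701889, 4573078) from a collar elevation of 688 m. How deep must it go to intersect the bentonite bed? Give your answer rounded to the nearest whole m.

Two edge vectors: Station 11→Station 12 = (-360, 239, 226.7), Station 11→Station 13 = (-377, -50, -143.7).
Normal n = (Station 11→Station 12) × (Station 11→Station 13) = (-23009.3, -137197.9, 108103).
So ∂z/∂easting = −n_x/n_z = 0.21284608 and ∂z/∂northing = −n_y/n_z = 1.26914054.
Intercept c from Station 11: 379.5 − 149460.94 − 5803541.10 = −5952622.54.
At (701889, 4573078): z_contact = 149394.3 + 5803878.7 − 5952622.54 = 650.5 m.
Depth below ground = 688 − 650.5 = 38 m.

38 m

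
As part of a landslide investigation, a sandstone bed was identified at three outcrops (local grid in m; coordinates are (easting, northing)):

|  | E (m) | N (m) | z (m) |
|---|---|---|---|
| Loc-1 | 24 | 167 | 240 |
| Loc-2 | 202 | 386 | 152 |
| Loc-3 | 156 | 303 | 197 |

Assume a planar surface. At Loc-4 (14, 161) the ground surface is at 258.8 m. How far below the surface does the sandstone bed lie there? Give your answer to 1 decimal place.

19.2 m

Two edge vectors: Loc-1→Loc-2 = (178, 219, -88), Loc-1→Loc-3 = (132, 136, -43).
Normal n = (Loc-1→Loc-2) × (Loc-1→Loc-3) = (2551, -3962, -4700).
So ∂z/∂E = −n_x/n_z = 0.54277 and ∂z/∂N = −n_y/n_z = −0.84298.
Intercept c from Loc-1: 240 − 13.03 + 140.78 = 367.75.
At (14, 161): z_contact = 7.60 − 135.72 + 367.75 = 239.63 m.
Depth below ground = 258.8 − 239.63 = 19.2 m.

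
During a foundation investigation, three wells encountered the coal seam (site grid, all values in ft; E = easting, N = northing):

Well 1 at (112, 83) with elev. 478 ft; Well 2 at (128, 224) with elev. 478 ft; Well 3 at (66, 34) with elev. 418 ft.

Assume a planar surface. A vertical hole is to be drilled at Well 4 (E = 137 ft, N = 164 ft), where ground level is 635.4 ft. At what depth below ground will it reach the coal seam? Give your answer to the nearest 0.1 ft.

133.9 ft

Two edge vectors: Well 1→Well 2 = (16, 141, 0), Well 1→Well 3 = (-46, -49, -60).
Normal n = (Well 1→Well 2) × (Well 1→Well 3) = (-8460, 960, 5702).
So ∂z/∂E = −n_x/n_z = 1.48369 and ∂z/∂N = −n_y/n_z = −0.16836.
Intercept c from Well 1: 478 − 166.17 + 13.97 = 325.80.
At (137, 164): z_contact = 203.27 − 27.61 + 325.80 = 501.45 ft.
Depth below ground = 635.4 − 501.45 = 133.9 ft.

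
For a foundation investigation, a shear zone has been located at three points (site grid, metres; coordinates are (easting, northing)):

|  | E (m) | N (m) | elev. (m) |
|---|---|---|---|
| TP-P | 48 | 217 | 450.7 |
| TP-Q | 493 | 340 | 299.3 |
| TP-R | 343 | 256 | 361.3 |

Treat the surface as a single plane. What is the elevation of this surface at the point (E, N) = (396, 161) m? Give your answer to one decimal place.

371.5 m

Two edge vectors: TP-P→TP-Q = (445, 123, -151.4), TP-P→TP-R = (295, 39, -89.4).
Normal n = (TP-P→TP-Q) × (TP-P→TP-R) = (-5091.6, -4880, -18930).
So ∂z/∂E = −n_x/n_z = −0.26897 and ∂z/∂N = −n_y/n_z = −0.25779.
Intercept c from TP-P: 450.7 + 12.91 + 55.94 = 519.55.
At (396, 161): z = −106.5 − 41.5 + 519.55 = 371.5 m.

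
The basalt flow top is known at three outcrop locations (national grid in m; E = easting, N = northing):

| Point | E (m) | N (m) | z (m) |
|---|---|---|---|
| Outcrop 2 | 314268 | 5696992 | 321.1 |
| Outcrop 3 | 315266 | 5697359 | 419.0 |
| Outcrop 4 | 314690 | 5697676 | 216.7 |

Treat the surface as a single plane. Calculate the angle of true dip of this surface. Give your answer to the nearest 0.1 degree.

Two edge vectors: Outcrop 2→Outcrop 3 = (998, 367, 97.9), Outcrop 2→Outcrop 4 = (422, 684, -104.4).
Normal n = (Outcrop 2→Outcrop 3) × (Outcrop 2→Outcrop 4) = (-105278.4, 145505, 527758).
So ∂z/∂E = −n_x/n_z = 0.19948 and ∂z/∂N = −n_y/n_z = −0.27570.
Gradient magnitude |∇z| = √(a² + b²) = √(0.03979 + 0.07601) = 0.34030.
True dip = arctan(0.34030) = 18.8°, dipping toward NW (azimuth ≈ 324°).

18.8°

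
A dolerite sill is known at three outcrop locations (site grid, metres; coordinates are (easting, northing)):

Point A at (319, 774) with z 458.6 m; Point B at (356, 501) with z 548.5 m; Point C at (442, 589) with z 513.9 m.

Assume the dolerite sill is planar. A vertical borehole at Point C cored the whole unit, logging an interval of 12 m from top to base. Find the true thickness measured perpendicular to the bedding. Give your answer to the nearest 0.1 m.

11.4 m

Let the plane be z = a·E + b·N + c.
Point B−Point A: 37a − 273b = 89.9;  Point C−Point A: 123a − 185b = 55.3.
Solving gives a = −0.05740, b = −0.33708.
|∇z| = √(a²+b²) = 0.34194, so dip δ = arctan(0.34194) = 18.88°.
True thickness = vertical thickness × cos δ = 12 × cos 18.88° = 11.4 m.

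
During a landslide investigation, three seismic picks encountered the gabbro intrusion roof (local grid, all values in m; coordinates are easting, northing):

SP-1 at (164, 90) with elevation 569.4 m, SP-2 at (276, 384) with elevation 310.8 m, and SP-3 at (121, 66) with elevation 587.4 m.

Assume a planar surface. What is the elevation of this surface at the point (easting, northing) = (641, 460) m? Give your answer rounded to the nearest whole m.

Two edge vectors: SP-1→SP-2 = (112, 294, -258.6), SP-1→SP-3 = (-43, -24, 18).
Normal n = (SP-1→SP-2) × (SP-1→SP-3) = (-914.4, 9103.8, 9954).
So ∂z/∂easting = −n_x/n_z = 0.09186 and ∂z/∂northing = −n_y/n_z = −0.91459.
Intercept c from SP-1: 569.4 − 15.07 + 82.31 = 636.65.
At (641, 460): z = 58.9 − 420.7 + 636.65 = 274.8 m.

275 m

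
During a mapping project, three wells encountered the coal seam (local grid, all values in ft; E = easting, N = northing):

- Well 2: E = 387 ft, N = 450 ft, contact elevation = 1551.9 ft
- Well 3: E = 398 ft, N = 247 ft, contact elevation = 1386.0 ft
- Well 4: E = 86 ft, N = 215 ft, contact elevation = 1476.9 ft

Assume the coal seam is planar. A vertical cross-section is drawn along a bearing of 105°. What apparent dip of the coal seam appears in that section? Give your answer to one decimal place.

Two edge vectors: Well 2→Well 3 = (11, -203, -165.9), Well 2→Well 4 = (-301, -235, -75).
Normal n = (Well 2→Well 3) × (Well 2→Well 4) = (-23761.5, 50760.9, -63688).
So ∂z/∂E = −n_x/n_z = −0.37309 and ∂z/∂N = −n_y/n_z = 0.79702.
Unit vector along 105° is (sin 105°, cos 105°) = (0.9659, -0.2588).
Slope in that direction = a·(0.9659) + b·(-0.2588) = −0.56666.
Apparent dip = arctan|0.56666| = 29.5° (true dip is 41.3°, so apparent ≤ true as expected).

29.5°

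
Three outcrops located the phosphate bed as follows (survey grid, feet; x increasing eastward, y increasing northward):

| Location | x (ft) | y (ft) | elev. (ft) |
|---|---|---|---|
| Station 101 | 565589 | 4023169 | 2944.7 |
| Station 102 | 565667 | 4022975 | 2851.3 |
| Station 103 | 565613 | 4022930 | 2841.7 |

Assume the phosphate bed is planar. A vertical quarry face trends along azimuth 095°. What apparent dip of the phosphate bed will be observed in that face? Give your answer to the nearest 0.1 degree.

11.5°

Two edge vectors: Station 101→Station 102 = (78, -194, -93.4), Station 101→Station 103 = (24, -239, -103).
Normal n = (Station 101→Station 102) × (Station 101→Station 103) = (-2340.6, 5792.4, -13986).
So ∂z/∂x = −n_x/n_z = −0.16735 and ∂z/∂y = −n_y/n_z = 0.41416.
Unit vector along 095° is (sin 95°, cos 95°) = (0.9962, -0.0872).
Slope in that direction = a·(0.9962) + b·(-0.0872) = −0.20281.
Apparent dip = arctan|0.20281| = 11.5° (true dip is 24.1°, so apparent ≤ true as expected).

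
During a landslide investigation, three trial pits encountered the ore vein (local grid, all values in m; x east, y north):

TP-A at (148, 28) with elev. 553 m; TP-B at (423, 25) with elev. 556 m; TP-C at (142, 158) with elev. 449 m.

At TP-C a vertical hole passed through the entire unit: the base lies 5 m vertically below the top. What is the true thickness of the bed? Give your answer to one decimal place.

3.9 m

Let the plane be z = a·x + b·y + c.
TP-B−TP-A: 275a − 3b = 3;  TP-C−TP-A: −6a + 130b = −104.
Solving gives a = 0.00218, b = −0.79990.
|∇z| = √(a²+b²) = 0.79990, so dip δ = arctan(0.79990) = 38.66°.
True thickness = vertical thickness × cos δ = 5 × cos 38.66° = 3.9 m.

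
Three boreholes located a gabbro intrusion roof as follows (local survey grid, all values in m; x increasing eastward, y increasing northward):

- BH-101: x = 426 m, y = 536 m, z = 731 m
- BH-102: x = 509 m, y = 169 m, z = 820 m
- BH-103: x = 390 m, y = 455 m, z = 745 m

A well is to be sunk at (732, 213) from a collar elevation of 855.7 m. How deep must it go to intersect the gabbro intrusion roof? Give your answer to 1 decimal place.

22.2 m

Two edge vectors: BH-101→BH-102 = (83, -367, 89), BH-101→BH-103 = (-36, -81, 14).
Normal n = (BH-101→BH-102) × (BH-101→BH-103) = (2071, -4366, -19935).
So ∂z/∂x = −n_x/n_z = 0.10389 and ∂z/∂y = −n_y/n_z = −0.21901.
Intercept c from BH-101: 731 − 44.26 + 117.39 = 804.13.
At (732, 213): z_contact = 76.05 − 46.65 + 804.13 = 833.53 m.
Depth below ground = 855.7 − 833.53 = 22.2 m.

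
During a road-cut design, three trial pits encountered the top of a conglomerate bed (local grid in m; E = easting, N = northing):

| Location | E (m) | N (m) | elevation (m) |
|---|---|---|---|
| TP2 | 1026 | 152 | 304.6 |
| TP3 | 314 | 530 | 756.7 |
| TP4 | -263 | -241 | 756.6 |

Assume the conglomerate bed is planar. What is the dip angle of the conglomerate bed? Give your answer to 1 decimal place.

29.6°

Two edge vectors: TP2→TP3 = (-712, 378, 452.1), TP2→TP4 = (-1289, -393, 452).
Normal n = (TP2→TP3) × (TP2→TP4) = (348531.3, -260932.9, 767058).
So ∂z/∂E = −n_x/n_z = −0.45437 and ∂z/∂N = −n_y/n_z = 0.34017.
Gradient magnitude |∇z| = √(a² + b²) = √(0.20646 + 0.11572) = 0.56760.
True dip = arctan(0.56760) = 29.6°, dipping toward SE (azimuth ≈ 127°).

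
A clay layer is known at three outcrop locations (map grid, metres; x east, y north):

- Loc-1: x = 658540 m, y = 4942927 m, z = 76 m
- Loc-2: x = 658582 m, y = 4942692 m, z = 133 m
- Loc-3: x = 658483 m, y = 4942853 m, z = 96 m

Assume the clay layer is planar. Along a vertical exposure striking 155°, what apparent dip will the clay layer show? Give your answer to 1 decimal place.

Let the plane be z = a·x + b·y + c.
Loc-2−Loc-1: 42a − 235b = 57;  Loc-3−Loc-1: −57a − 74b = 20.
Solving gives a = −0.02921, b = −0.24777.
Unit vector along 155° is (sin 155°, cos 155°) = (0.4226, -0.9063).
Slope in that direction = a·(0.4226) + b·(-0.9063) = 0.21222.
Apparent dip = arctan|0.21222| = 12.0° (true dip is 14.0°, so apparent ≤ true as expected).

12.0°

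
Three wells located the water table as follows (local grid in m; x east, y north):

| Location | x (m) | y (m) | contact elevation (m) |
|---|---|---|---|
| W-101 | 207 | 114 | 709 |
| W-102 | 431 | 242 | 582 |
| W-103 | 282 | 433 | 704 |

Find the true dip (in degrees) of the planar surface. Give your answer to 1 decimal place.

33.4°

Let the plane be z = a·x + b·y + c.
W-102−W-101: 224a + 128b = −127;  W-103−W-101: 75a + 319b = −5.
Solving gives a = −0.64461, b = 0.13588.
Gradient magnitude |∇z| = √(a² + b²) = √(0.41552 + 0.01846) = 0.65878.
True dip = arctan(0.65878) = 33.4°, dipping toward ESE (azimuth ≈ 102°).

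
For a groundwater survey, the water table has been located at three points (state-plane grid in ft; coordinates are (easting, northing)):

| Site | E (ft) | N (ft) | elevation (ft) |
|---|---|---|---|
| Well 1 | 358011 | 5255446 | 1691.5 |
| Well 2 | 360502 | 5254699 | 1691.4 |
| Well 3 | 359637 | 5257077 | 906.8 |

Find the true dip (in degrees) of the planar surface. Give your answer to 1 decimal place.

21.1°

Two edge vectors: Well 1→Well 2 = (2491, -747, -0.1), Well 1→Well 3 = (1626, 1631, -784.7).
Normal n = (Well 1→Well 2) × (Well 1→Well 3) = (586334, 1954525.1, 5277443).
So ∂z/∂E = −n_x/n_z = −0.11110 and ∂z/∂N = −n_y/n_z = −0.37035.
Gradient magnitude |∇z| = √(a² + b²) = √(0.01234 + 0.13716) = 0.38666.
True dip = arctan(0.38666) = 21.1°, dipping toward NNE (azimuth ≈ 017°).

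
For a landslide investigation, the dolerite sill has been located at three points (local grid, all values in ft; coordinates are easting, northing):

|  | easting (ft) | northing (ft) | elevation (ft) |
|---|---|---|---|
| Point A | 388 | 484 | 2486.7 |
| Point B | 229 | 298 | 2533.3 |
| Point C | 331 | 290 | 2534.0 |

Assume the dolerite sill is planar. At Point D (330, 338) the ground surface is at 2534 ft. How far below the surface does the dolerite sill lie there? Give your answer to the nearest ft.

12 ft

Let the plane be z = a·easting + b·northing + c.
Point B−Point A: −159a − 186b = 46.6;  Point C−Point A: −57a − 194b = 47.3.
Solving gives a = −0.01198, b = −0.24029.
Then c = 2486.7 − a·388 − b·484 = 2607.65.
At (330, 338): z_contact = −4.0 − 81.2 + 2607.65 = 2522.5 ft.
Depth below ground = 2534 − 2522.5 = 12 ft.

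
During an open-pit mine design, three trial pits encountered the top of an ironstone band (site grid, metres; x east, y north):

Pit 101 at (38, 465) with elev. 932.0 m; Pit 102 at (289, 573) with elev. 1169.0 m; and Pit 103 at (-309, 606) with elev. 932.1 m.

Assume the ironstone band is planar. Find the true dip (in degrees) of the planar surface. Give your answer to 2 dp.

Two edge vectors: Pit 101→Pit 102 = (251, 108, 237), Pit 101→Pit 103 = (-347, 141, 0.1).
Normal n = (Pit 101→Pit 102) × (Pit 101→Pit 103) = (-33406.2, -82264.1, 72867).
So ∂z/∂x = −n_x/n_z = 0.45845 and ∂z/∂y = −n_y/n_z = 1.12896.
Gradient magnitude |∇z| = √(a² + b²) = √(0.21018 + 1.27456) = 1.21850.
True dip = arctan(1.21850) = 50.62°, dipping toward SSW (azimuth ≈ 202°).

50.62°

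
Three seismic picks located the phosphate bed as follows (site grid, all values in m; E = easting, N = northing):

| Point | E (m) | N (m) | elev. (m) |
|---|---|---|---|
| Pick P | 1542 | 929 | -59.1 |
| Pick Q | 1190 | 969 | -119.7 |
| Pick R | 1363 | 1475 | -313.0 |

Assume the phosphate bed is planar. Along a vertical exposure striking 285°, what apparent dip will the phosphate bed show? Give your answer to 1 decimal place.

12.9°

Two edge vectors: Pick P→Pick Q = (-352, 40, -60.6), Pick P→Pick R = (-179, 546, -253.9).
Normal n = (Pick P→Pick Q) × (Pick P→Pick R) = (22931.6, -78525.4, -185032).
So ∂z/∂E = −n_x/n_z = 0.12393 and ∂z/∂N = −n_y/n_z = −0.42439.
Unit vector along 285° is (sin 285°, cos 285°) = (-0.9659, 0.2588).
Slope in that direction = a·(-0.9659) + b·(0.2588) = −0.22955.
Apparent dip = arctan|0.22955| = 12.9° (true dip is 23.9°, so apparent ≤ true as expected).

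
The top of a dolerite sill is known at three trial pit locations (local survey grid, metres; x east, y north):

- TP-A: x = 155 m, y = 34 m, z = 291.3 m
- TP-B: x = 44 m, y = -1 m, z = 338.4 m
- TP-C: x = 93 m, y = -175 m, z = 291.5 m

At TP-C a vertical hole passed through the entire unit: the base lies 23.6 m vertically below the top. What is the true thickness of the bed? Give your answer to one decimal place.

Let the plane be z = a·x + b·y + c.
TP-B−TP-A: −111a − 35b = 47.1;  TP-C−TP-A: −62a − 209b = 0.2.
Solving gives a = −0.46778, b = 0.13781.
|∇z| = √(a²+b²) = 0.48766, so dip δ = arctan(0.48766) = 26.00°.
True thickness = vertical thickness × cos δ = 23.6 × cos 26.00° = 21.2 m.

21.2 m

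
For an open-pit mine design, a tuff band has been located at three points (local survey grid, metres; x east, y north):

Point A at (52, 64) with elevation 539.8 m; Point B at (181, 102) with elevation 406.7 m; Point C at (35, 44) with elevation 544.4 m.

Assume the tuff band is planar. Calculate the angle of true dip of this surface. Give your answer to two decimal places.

Two edge vectors: Point A→Point B = (129, 38, -133.1), Point A→Point C = (-17, -20, 4.6).
Normal n = (Point A→Point B) × (Point A→Point C) = (-2487.2, 1669.3, -1934).
So ∂z/∂x = −n_x/n_z = −1.28604 and ∂z/∂y = −n_y/n_z = 0.86313.
Gradient magnitude |∇z| = √(a² + b²) = √(1.65390 + 0.74500) = 1.54884.
True dip = arctan(1.54884) = 57.15°, dipping toward SE (azimuth ≈ 124°).

57.15°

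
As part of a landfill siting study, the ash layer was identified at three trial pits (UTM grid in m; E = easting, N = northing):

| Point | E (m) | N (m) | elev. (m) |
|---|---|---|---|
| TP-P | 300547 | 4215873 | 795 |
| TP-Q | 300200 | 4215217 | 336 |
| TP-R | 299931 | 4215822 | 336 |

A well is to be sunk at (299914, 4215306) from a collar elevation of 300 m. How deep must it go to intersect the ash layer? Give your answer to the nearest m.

Let the plane be z = a·E + b·N + c.
TP-Q−TP-P: −347a − 656b = −459;  TP-R−TP-P: −616a − 51b = −459.
Solving gives a = 0.71867422, b = 0.31954275.
Then c = 795 − a·300547 − b·4215873 = −1562352.04.
At (299914, 4215306): z_contact = 215540.5 + 1346970.5 − 1562352.04 = 158.9 m.
Depth below ground = 300 − 158.9 = 141 m.

141 m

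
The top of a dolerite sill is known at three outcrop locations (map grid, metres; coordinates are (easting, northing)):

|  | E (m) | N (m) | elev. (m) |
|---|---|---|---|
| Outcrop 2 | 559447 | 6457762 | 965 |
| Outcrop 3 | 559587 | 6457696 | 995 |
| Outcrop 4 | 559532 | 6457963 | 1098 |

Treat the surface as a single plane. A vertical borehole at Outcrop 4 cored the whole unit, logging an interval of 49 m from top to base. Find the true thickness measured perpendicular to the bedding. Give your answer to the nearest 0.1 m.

Two edge vectors: Outcrop 2→Outcrop 3 = (140, -66, 30), Outcrop 2→Outcrop 4 = (85, 201, 133).
Normal n = (Outcrop 2→Outcrop 3) × (Outcrop 2→Outcrop 4) = (-14808, -16070, 33750).
So ∂z/∂E = −n_x/n_z = 0.43876 and ∂z/∂N = −n_y/n_z = 0.47615.
|∇z| = √(a²+b²) = 0.64747, so dip δ = arctan(0.64747) = 32.92°.
True thickness = vertical thickness × cos δ = 49 × cos 32.92° = 41.1 m.

41.1 m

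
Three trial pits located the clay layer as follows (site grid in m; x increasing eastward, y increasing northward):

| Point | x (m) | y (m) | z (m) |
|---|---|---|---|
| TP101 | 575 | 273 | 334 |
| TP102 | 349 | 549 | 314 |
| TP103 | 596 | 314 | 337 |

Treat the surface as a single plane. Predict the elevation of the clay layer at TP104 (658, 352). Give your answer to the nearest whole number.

344 m

Let the plane be z = a·x + b·y + c.
TP102−TP101: −226a + 276b = −20;  TP103−TP101: 21a + 41b = 3.
Solving gives a = 0.10941, b = 0.01713.
Then c = 334 − a·575 − b·273 = 266.41.
At (658, 352): z = 72.0 + 6.0 + 266.41 = 344.4 m.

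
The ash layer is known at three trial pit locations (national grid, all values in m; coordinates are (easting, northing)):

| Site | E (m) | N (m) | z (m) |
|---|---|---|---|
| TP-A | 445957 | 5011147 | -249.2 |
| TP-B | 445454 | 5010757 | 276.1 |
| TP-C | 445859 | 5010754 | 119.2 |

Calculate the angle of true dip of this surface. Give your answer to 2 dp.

Let the plane be z = a·E + b·N + c.
TP-B−TP-A: −503a − 390b = 525.3;  TP-C−TP-A: −98a − 393b = 368.4.
Solving gives a = −0.39362, b = −0.83925.
Gradient magnitude |∇z| = √(a² + b²) = √(0.15494 + 0.70434) = 0.92697.
True dip = arctan(0.92697) = 42.83°, dipping toward NNE (azimuth ≈ 025°).

42.83°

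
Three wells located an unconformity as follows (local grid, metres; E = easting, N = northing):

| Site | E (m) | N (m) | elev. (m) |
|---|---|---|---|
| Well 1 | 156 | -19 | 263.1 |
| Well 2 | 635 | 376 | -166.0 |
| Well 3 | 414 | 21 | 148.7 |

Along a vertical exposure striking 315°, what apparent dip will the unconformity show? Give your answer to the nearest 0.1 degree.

Two edge vectors: Well 1→Well 2 = (479, 395, -429.1), Well 1→Well 3 = (258, 40, -114.4).
Normal n = (Well 1→Well 2) × (Well 1→Well 3) = (-28024, -55910.2, -82750).
So ∂z/∂E = −n_x/n_z = −0.33866 and ∂z/∂N = −n_y/n_z = −0.67565.
Unit vector along 315° is (sin 315°, cos 315°) = (-0.7071, 0.7071).
Slope in that direction = a·(-0.7071) + b·(0.7071) = −0.23829.
Apparent dip = arctan|0.23829| = 13.4° (true dip is 37.1°, so apparent ≤ true as expected).

13.4°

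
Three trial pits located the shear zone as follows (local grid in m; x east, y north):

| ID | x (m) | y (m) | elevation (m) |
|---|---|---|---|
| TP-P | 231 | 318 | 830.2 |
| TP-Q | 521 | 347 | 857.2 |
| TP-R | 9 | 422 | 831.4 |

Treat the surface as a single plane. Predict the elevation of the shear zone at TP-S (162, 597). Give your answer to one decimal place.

Two edge vectors: TP-P→TP-Q = (290, 29, 27), TP-P→TP-R = (-222, 104, 1.2).
Normal n = (TP-P→TP-Q) × (TP-P→TP-R) = (-2773.2, -6342, 36598).
So ∂z/∂x = −n_x/n_z = 0.07577 and ∂z/∂y = −n_y/n_z = 0.17329.
Intercept c from TP-P: 830.2 − 17.50 − 55.11 = 757.59.
At (162, 597): z = 12.3 + 103.5 + 757.59 = 873.3 m.

873.3 m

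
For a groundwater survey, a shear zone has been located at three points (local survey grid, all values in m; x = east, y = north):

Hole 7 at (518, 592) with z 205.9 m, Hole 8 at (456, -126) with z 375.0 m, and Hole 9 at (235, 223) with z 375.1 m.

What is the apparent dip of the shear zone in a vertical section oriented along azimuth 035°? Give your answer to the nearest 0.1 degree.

Let the plane be z = a·x + b·y + c.
Hole 8−Hole 7: −62a − 718b = 169.1;  Hole 9−Hole 7: −283a − 369b = 169.2.
Solving gives a = −0.32769, b = −0.20722.
Unit vector along 035° is (sin 35°, cos 35°) = (0.5736, 0.8192).
Slope in that direction = a·(0.5736) + b·(0.8192) = −0.35770.
Apparent dip = arctan|0.35770| = 19.7° (true dip is 21.2°, so apparent ≤ true as expected).

19.7°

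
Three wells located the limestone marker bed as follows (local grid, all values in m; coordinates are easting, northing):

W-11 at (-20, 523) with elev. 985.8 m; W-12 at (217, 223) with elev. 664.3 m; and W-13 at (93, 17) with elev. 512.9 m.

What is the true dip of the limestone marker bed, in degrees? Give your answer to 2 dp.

42.40°

Let the plane be z = a·easting + b·northing + c.
W-12−W-11: 237a − 300b = −321.5;  W-13−W-11: 113a − 506b = −472.9.
Solving gives a = −0.24190, b = 0.88056.
Gradient magnitude |∇z| = √(a² + b²) = √(0.05852 + 0.77539) = 0.91319.
True dip = arctan(0.91319) = 42.40°, dipping toward SSE (azimuth ≈ 165°).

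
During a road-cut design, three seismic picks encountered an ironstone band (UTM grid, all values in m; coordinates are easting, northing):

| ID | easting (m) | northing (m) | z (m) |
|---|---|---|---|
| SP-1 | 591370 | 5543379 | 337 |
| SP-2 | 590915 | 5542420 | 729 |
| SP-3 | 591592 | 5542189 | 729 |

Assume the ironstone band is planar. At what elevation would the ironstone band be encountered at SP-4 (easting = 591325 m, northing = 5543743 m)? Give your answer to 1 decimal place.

Two edge vectors: SP-1→SP-2 = (-455, -959, 392), SP-1→SP-3 = (222, -1190, 392).
Normal n = (SP-1→SP-2) × (SP-1→SP-3) = (90552, 265384, 754348).
So ∂z/∂easting = −n_x/n_z = −0.120040088 and ∂z/∂northing = −n_y/n_z = −0.351805798.
Intercept c from SP-1: 337 + 70988.11 + 1950192.87 = 2021517.98.
At (591325, 5543743): z = −70982.7 − 1950320.9 + 2021517.98 = 214.3 m.

214.3 m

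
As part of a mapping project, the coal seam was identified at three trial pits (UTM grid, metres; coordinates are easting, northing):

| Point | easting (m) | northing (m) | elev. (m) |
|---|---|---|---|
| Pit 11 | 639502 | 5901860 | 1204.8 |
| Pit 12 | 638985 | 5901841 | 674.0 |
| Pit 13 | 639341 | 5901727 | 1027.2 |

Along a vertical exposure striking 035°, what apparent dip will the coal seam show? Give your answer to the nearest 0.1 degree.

Two edge vectors: Pit 11→Pit 12 = (-517, -19, -530.8), Pit 11→Pit 13 = (-161, -133, -177.6).
Normal n = (Pit 11→Pit 12) × (Pit 11→Pit 13) = (-67222, -6360.4, 65702).
So ∂z/∂easting = −n_x/n_z = 1.02313 and ∂z/∂northing = −n_y/n_z = 0.09681.
Unit vector along 035° is (sin 35°, cos 35°) = (0.5736, 0.8192).
Slope in that direction = a·(0.5736) + b·(0.8192) = 0.66615.
Apparent dip = arctan|0.66615| = 33.7° (true dip is 45.8°, so apparent ≤ true as expected).

33.7°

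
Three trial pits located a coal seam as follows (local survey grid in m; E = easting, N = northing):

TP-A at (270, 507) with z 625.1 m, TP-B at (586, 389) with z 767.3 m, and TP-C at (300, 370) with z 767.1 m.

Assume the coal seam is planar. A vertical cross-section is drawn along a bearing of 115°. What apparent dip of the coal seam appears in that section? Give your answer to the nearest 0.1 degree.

26.3°

Two edge vectors: TP-A→TP-B = (316, -118, 142.2), TP-A→TP-C = (30, -137, 142).
Normal n = (TP-A→TP-B) × (TP-A→TP-C) = (2725.4, -40606, -39752).
So ∂z/∂E = −n_x/n_z = 0.06856 and ∂z/∂N = −n_y/n_z = −1.02148.
Unit vector along 115° is (sin 115°, cos 115°) = (0.9063, -0.4226).
Slope in that direction = a·(0.9063) + b·(-0.4226) = 0.49383.
Apparent dip = arctan|0.49383| = 26.3° (true dip is 45.7°, so apparent ≤ true as expected).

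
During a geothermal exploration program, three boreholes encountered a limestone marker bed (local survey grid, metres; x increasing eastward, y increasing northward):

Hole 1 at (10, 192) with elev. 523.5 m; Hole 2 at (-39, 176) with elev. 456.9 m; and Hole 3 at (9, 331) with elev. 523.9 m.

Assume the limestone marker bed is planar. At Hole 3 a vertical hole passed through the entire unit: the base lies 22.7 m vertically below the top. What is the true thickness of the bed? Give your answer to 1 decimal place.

13.5 m

Two edge vectors: Hole 1→Hole 2 = (-49, -16, -66.6), Hole 1→Hole 3 = (-1, 139, 0.4).
Normal n = (Hole 1→Hole 2) × (Hole 1→Hole 3) = (9251, 86.2, -6827).
So ∂z/∂x = −n_x/n_z = 1.35506 and ∂z/∂y = −n_y/n_z = 0.01263.
|∇z| = √(a²+b²) = 1.35512, so dip δ = arctan(1.35512) = 53.57°.
True thickness = vertical thickness × cos δ = 22.7 × cos 53.57° = 13.5 m.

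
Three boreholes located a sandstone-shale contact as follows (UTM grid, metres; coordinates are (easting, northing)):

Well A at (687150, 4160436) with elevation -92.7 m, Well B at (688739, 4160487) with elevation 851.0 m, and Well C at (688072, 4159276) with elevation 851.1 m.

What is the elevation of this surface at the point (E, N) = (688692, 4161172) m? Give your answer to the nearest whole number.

Let the plane be z = a·E + b·N + c.
Well B−Well A: 1589a + 51b = 943.7;  Well C−Well A: 922a − 1160b = 943.8.
Solving gives a = 0.60458593, b = −0.33307912.
Then c = -92.7 − a·687150 − b·4160436 = 970220.44.
At (688692, 4161172): z = 416373.5 − 1385999.5 + 970220.44 = 594.4 m.

594 m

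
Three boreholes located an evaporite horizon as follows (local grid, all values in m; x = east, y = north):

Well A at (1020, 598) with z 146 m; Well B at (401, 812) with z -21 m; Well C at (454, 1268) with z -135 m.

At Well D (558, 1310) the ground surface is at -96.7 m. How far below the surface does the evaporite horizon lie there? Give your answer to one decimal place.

Let the plane be z = a·x + b·y + c.
Well B−Well A: −619a + 214b = −167;  Well C−Well A: −566a + 670b = −281.
Solving gives a = 0.176277, b = −0.270488.
Then c = 146 − a·1020 − b·598 = 127.95.
At (558, 1310): z_contact = 98.36 − 354.34 + 127.95 = -128.03 m.
Depth below ground = -96.7 − (-128.03) = 31.3 m.

31.3 m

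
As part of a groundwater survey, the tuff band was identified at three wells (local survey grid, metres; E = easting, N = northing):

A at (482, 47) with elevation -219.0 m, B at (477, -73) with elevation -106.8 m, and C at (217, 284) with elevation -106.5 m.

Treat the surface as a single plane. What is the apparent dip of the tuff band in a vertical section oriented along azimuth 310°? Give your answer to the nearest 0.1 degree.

Two edge vectors: A→B = (-5, -120, 112.2), A→C = (-265, 237, 112.5).
Normal n = (A→B) × (A→C) = (-40091.4, -29170.5, -32985).
So ∂z/∂E = −n_x/n_z = −1.21544 and ∂z/∂N = −n_y/n_z = −0.88436.
Unit vector along 310° is (sin 310°, cos 310°) = (-0.7660, 0.6428).
Slope in that direction = a·(-0.7660) + b·(0.6428) = 0.36263.
Apparent dip = arctan|0.36263| = 19.9° (true dip is 56.4°, so apparent ≤ true as expected).

19.9°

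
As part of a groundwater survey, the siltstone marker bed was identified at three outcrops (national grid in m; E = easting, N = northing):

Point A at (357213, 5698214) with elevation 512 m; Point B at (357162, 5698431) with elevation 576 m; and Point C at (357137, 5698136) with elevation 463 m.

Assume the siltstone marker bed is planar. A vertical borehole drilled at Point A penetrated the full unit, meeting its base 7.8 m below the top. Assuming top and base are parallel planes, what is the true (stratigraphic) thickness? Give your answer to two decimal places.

7.10 m

Let the plane be z = a·E + b·N + c.
Point B−Point A: −51a + 217b = 64;  Point C−Point A: −76a − 78b = −49.
Solving gives a = 0.27557, b = 0.35970.
|∇z| = √(a²+b²) = 0.45313, so dip δ = arctan(0.45313) = 24.38°.
True thickness = vertical thickness × cos δ = 7.8 × cos 24.38° = 7.10 m.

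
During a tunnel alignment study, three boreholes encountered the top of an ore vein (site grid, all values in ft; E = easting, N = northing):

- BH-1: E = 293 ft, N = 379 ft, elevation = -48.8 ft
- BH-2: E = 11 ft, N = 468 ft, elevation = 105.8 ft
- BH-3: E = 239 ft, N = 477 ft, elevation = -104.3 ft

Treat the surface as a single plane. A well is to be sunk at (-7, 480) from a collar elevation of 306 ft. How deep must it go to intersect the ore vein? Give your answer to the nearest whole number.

Let the plane be z = a·E + b·N + c.
BH-2−BH-1: −282a + 89b = 154.6;  BH-3−BH-1: −54a + 98b = −55.5.
Solving gives a = −0.88000, b = −1.05122.
Then c = -48.8 − a·293 − b·379 = 607.45.
At (-7, 480): z_contact = 6.2 − 504.6 + 607.45 = 109.0 ft.
Depth below ground = 306 − 109.0 = 197 ft.

197 ft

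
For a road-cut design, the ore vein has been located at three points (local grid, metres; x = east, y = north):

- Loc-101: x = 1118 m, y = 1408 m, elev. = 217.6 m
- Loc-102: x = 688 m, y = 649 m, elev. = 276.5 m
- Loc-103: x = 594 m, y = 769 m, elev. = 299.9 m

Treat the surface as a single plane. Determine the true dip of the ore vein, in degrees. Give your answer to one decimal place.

11.6°

Let the plane be z = a·x + b·y + c.
Loc-102−Loc-101: −430a − 759b = 58.9;  Loc-103−Loc-101: −524a − 639b = 82.3.
Solving gives a = −0.20195, b = 0.03681.
Gradient magnitude |∇z| = √(a² + b²) = √(0.04078 + 0.00135) = 0.20527.
True dip = arctan(0.20527) = 11.6°, dipping toward E (azimuth ≈ 100°).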